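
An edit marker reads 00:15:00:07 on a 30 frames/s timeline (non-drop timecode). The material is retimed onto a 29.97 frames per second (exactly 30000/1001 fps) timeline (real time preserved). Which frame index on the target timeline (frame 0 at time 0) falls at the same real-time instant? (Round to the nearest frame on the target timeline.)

Source frame index: (0×3600 + 15×60 + 0) × 30 + 7 = 27007.
Real time: 27007 / (30) = 27007/30 s.
Target frame: (27007/30) × (30000/1001) = 27007000/1001 ≈ 26980.020 → 26980.

frame 26980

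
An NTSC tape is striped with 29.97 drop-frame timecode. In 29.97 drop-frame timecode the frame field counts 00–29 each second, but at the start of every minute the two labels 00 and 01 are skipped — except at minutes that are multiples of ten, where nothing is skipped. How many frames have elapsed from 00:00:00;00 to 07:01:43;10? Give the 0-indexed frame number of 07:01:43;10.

Complete 10-minute blocks: 42, each 17982 frames → 755244.
Remaining 1 whole minute in the current block: 1800 + 0 × 1798 = 1800 frames.
Within the current minute: 43 × 30 + 10 − 2 = 1298 (labels ;00/;01 skipped at this minute). Total = 755244 + 1800 + 1298 = 758342.

758342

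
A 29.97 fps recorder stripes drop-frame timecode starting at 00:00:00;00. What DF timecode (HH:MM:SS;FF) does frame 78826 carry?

00:43:50;04

Each 10-minute DF block holds 10 × 60 × 30 − 9 × 2 = 17982 frames. 78826 ÷ 17982 → 4 full blocks, remainder 6898.
Within the partial block the first minute is 1800 frames and each further minute 1798, so 3 further minute boundaries passed. Total skipped labels = 18 × 4 + 2 × 3 = 78.
Non-drop label index = 78826 + 78 = 78904; at 30 labels/s that is 00:43:50:04, i.e. DF 00:43:50;04.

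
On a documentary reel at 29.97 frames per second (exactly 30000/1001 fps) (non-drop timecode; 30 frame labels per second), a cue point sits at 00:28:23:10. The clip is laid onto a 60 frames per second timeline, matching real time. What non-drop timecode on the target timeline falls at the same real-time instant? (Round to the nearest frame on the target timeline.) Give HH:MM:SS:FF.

Source frame index: (0×3600 + 28×60 + 23) × 30 + 10 = 51100.
Real time: 51100 / (30000/1001) = 511511/300 s.
Target frame: (511511/300) × (60) = 511511/5 ≈ 102302.200 → 102302.
At 60 labels/s: frame 102302 → 00:28:25:02.

00:28:25:02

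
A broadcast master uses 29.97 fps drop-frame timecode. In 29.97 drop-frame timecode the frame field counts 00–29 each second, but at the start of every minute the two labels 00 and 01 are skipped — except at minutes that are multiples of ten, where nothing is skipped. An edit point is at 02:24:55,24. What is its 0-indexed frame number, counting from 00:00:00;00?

Complete 10-minute blocks: 14, each 17982 frames → 251748.
Remaining 4 whole minutes in the current block: 1800 + 3 × 1798 = 7194 frames.
Within the current minute: 55 × 30 + 24 − 2 = 1672 (labels ;00/;01 skipped at this minute). Total = 251748 + 7194 + 1672 = 260614.

260614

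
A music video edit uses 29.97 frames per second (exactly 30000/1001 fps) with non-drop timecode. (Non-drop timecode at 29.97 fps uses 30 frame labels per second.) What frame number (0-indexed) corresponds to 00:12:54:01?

Total seconds to the label: (0 × 3600 + 12 × 60 + 54) = 774.
Frame index = 774 × 30 + 1 = 23221.

frame 23221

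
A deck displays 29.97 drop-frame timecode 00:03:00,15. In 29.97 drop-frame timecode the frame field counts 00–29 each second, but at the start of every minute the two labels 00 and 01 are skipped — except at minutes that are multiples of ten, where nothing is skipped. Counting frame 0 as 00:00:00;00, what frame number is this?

As if non-drop at 30 labels/s: (0 × 3600 + 3 × 60 + 0) × 30 + 15 = 5415.
Minute boundaries passed: 3; those not divisible by 10: 3 − 0 = 3; dropped labels = 2 × 3 = 6.
Actual frame index = 5415 − 6 = 5409.

5409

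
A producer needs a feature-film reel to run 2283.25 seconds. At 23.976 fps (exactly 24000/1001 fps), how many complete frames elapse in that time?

54743 frames

Frames = 2283.25 × 24000/1001 = 54798000/1001 ≈ 54743.2567.
Complete frames: 54743.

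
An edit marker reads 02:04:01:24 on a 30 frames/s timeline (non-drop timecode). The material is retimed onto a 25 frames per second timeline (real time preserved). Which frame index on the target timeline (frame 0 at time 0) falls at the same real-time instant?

frame 186045

Source frame index: (2×3600 + 4×60 + 1) × 30 + 24 = 223254.
Real time: 223254 / (30) = 37209/5 s.
Target frame: (37209/5) × (25) = 186045.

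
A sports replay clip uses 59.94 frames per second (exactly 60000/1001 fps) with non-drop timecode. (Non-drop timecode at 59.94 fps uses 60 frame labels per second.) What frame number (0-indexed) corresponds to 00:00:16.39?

frame 999

Total seconds to the label: (0 × 3600 + 0 × 60 + 16) = 16.
Frame index = 16 × 60 + 39 = 999.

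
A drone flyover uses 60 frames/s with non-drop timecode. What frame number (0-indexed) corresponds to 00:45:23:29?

Total seconds to the label: (0 × 3600 + 45 × 60 + 23) = 2723.
Frame index = 2723 × 60 + 29 = 163409.

163409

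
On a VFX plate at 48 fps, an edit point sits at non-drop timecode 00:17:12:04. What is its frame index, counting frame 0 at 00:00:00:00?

Total seconds to the label: (0 × 3600 + 17 × 60 + 12) = 1032.
Frame index = 1032 × 48 + 4 = 49540.

49540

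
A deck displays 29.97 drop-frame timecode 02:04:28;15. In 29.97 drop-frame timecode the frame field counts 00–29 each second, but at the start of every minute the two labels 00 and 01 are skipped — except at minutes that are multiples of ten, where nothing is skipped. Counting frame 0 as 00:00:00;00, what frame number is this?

223831

Complete 10-minute blocks: 12, each 17982 frames → 215784.
Remaining 4 whole minutes in the current block: 1800 + 3 × 1798 = 7194 frames.
Within the current minute: 28 × 30 + 15 − 2 = 853 (labels ;00/;01 skipped at this minute). Total = 215784 + 7194 + 853 = 223831.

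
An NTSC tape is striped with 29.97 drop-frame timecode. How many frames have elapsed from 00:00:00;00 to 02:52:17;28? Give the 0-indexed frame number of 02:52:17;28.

As if non-drop at 30 labels/s: (2 × 3600 + 52 × 60 + 17) × 30 + 28 = 310138.
Minute boundaries passed: 172; those not divisible by 10: 172 − 17 = 155; dropped labels = 2 × 155 = 310.
Actual frame index = 310138 − 310 = 309828.

309828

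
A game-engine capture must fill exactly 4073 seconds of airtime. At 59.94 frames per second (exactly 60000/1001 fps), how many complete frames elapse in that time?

Frames = 4073 × 60000/1001 = 244380000/1001 ≈ 244135.8641.
Complete frames: 244135.

244135 frames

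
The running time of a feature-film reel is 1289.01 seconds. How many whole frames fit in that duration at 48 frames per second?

61872 frames

Frames = 1289.01 × 48 = 1546812/25 ≈ 61872.4800.
Complete frames: 61872.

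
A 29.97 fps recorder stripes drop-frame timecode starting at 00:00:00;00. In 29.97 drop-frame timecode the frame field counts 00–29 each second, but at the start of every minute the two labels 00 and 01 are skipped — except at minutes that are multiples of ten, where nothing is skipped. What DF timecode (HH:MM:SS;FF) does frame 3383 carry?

Each 10-minute DF block holds 10 × 60 × 30 − 9 × 2 = 17982 frames. 3383 ÷ 17982 → 0 full blocks, remainder 3383.
Within the partial block the first minute is 1800 frames and each further minute 1798, so 1 further minute boundary passed. Total skipped labels = 18 × 0 + 2 × 1 = 2.
Non-drop label index = 3383 + 2 = 3385; at 30 labels/s that is 00:01:52:25, i.e. DF 00:01:52;25.

00:01:52;25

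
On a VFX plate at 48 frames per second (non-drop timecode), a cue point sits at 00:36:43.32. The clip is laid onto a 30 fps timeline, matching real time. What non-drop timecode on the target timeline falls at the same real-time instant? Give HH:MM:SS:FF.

00:36:43:20

Source frame index: (0×3600 + 36×60 + 43) × 48 + 32 = 105776.
Real time: 105776 / (48) = 6611/3 s.
Target frame: (6611/3) × (30) = 66110.
At 30 labels/s: frame 66110 → 00:36:43:20.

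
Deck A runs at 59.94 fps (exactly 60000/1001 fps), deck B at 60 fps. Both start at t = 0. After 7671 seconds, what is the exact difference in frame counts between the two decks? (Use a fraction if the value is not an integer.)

460260/1001 frames

A emits 60000/1001 × 7671 = 460260000/1001 frames; B emits 60 × 7671 = 460260.
Difference = 460260/1001 frames (≈ 459.8002); B is ahead of A.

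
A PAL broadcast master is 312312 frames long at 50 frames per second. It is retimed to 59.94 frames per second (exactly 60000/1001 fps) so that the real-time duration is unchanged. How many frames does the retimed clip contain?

Target frames = source frames × (target rate / source rate) = 312312 × (60000/1001)/(50) = 312312 × 1200/1001 = 374400.

374400 frames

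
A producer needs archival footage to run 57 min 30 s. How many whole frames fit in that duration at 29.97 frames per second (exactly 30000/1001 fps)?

103396 frames

57 min 30 s = 3450 s.
Frames = 3450 × 30000/1001 = 103500000/1001 ≈ 103396.6034.
Complete frames: 103396.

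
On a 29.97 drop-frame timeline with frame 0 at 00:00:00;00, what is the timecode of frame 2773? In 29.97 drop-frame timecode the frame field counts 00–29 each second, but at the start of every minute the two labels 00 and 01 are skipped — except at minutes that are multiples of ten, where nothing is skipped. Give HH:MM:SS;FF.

00:01:32;15

Each 10-minute DF block holds 10 × 60 × 30 − 9 × 2 = 17982 frames. 2773 ÷ 17982 → 0 full blocks, remainder 2773.
Within the partial block the first minute is 1800 frames and each further minute 1798, so 1 further minute boundary passed. Total skipped labels = 18 × 0 + 2 × 1 = 2.
Non-drop label index = 2773 + 2 = 2775; at 30 labels/s that is 00:01:32:15, i.e. DF 00:01:32;15.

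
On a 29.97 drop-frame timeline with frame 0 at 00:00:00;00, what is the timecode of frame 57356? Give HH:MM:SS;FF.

Each 10-minute DF block holds 10 × 60 × 30 − 9 × 2 = 17982 frames. 57356 ÷ 17982 → 3 full blocks, remainder 3410.
Within the partial block the first minute is 1800 frames and each further minute 1798, so 1 further minute boundary passed. Total skipped labels = 18 × 3 + 2 × 1 = 56.
Non-drop label index = 57356 + 56 = 57412; at 30 labels/s that is 00:31:53:22, i.e. DF 00:31:53;22.

00:31:53;22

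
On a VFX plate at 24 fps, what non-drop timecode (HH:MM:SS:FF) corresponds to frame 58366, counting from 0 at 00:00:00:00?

00:40:31:22

58366 ÷ 24 = 2431 full seconds, remainder 22 frames.
2431 s = 0 h 40 min 31 s.
Timecode: 00:40:31:22.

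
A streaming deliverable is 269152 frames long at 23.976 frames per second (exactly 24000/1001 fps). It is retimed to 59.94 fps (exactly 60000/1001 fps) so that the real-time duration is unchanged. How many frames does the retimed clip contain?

Target frames = source frames × (target rate / source rate) = 269152 × (60000/1001)/(24000/1001) = 269152 × 5/2 = 672880.

672880 frames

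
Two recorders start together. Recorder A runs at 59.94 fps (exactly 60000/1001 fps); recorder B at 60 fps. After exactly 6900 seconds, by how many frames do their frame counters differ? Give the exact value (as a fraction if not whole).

A emits 60000/1001 × 6900 = 414000000/1001 frames; B emits 60 × 6900 = 414000.
Difference = 414000/1001 frames (≈ 413.5864); B is ahead of A.

414000/1001 frames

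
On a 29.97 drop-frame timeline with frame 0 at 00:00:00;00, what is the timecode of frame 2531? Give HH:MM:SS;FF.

00:01:24;13

Ten DF minutes hold 17982 frames, so frame 2531 lies in block 0 (frames 0–17981) with 2531 frames into that block.
The block's first minute is 1800 frames and the rest 1798 each; 2531 frames reaches minute 1, so 0 × 18 + 1 × 2 = 2 labels have been skipped so far.
Adding those back, label number 2531 + 2 = 2533 at 30 labels/s is 84 s + 13 f = 0 h 1 min 24 s frame 13, i.e. 00:01:24;13.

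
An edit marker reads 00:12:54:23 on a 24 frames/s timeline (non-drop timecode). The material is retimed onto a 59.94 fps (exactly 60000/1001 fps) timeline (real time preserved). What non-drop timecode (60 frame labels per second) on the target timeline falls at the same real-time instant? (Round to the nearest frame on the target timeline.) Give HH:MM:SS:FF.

00:12:54:11

Source frame index: (0×3600 + 12×60 + 54) × 24 + 23 = 18599.
Real time: 18599 / (24) = 18599/24 s.
Target frame: (18599/24) × (60000/1001) = 6642500/143 ≈ 46451.049 → 46451.
At 60 labels/s: frame 46451 → 00:12:54:11.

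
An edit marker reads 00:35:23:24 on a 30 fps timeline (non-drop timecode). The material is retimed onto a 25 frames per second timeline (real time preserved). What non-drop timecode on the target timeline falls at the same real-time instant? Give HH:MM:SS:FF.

00:35:23:20

Source frame index: (0×3600 + 35×60 + 23) × 30 + 24 = 63714.
Real time: 63714 / (30) = 10619/5 s.
Target frame: (10619/5) × (25) = 53095.
At 25 labels/s: frame 53095 → 00:35:23:20.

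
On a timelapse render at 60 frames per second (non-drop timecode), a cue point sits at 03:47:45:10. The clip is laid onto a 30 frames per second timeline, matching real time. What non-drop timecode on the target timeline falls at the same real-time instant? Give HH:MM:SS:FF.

Source frame index: (3×3600 + 47×60 + 45) × 60 + 10 = 819910.
Real time: 819910 / (60) = 81991/6 s.
Target frame: (81991/6) × (30) = 409955.
At 30 labels/s: frame 409955 → 03:47:45:05.

03:47:45:05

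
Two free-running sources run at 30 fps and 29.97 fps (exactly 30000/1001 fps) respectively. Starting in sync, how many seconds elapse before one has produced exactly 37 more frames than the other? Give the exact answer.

37037/30 seconds

The gap grows by |30000/1001 − 30| = 30/1001 frames per second.
Time for a 37-frame gap: 37 ÷ (30/1001) = 37037/30 s.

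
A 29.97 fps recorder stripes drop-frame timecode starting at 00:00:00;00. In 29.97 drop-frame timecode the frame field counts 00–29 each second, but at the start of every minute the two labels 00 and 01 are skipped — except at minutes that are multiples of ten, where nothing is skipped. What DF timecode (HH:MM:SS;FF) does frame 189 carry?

00:00:06;09

Ten DF minutes hold 17982 frames, so frame 189 lies in block 0 (frames 0–17981) with 189 frames into that block.
The block's first minute is 1800 frames and the rest 1798 each; 189 frames reaches minute 0, so 0 × 18 + 0 × 2 = 0 labels have been skipped so far.
Adding those back, label number 189 + 0 = 189 at 30 labels/s is 6 s + 9 f = 0 h 0 min 6 s frame 9, i.e. 00:00:06;09.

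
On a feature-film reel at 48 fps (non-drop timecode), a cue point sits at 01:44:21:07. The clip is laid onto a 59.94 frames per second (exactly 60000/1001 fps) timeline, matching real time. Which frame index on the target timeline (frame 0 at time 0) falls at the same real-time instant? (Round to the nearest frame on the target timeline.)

frame 375293

Source frame index: (1×3600 + 44×60 + 21) × 48 + 7 = 300535.
Real time: 300535 / (48) = 300535/48 s.
Target frame: (300535/48) × (60000/1001) = 375668750/1001 ≈ 375293.457 → 375293.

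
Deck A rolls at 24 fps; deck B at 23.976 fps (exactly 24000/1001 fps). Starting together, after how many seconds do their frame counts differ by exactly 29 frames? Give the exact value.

29029/24 seconds

The gap grows by |24000/1001 − 24| = 24/1001 frames per second.
Time for a 29-frame gap: 29 ÷ (24/1001) = 29029/24 s.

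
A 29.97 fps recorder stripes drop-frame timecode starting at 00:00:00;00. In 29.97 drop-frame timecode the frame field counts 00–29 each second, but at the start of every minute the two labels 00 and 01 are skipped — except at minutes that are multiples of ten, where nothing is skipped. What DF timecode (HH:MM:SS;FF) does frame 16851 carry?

00:09:22;09

Each 10-minute DF block holds 10 × 60 × 30 − 9 × 2 = 17982 frames. 16851 ÷ 17982 → 0 full blocks, remainder 16851.
Within the partial block the first minute is 1800 frames and each further minute 1798, so 9 further minute boundaries passed. Total skipped labels = 18 × 0 + 2 × 9 = 18.
Non-drop label index = 16851 + 18 = 16869; at 30 labels/s that is 00:09:22:09, i.e. DF 00:09:22;09.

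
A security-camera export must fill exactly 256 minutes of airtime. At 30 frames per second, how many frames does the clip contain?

256 min = 15360 s.
Frames = 15360 × 30 = 460800.

460800 frames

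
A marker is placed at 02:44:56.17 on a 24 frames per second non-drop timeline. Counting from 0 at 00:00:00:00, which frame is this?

Total seconds to the label: (2 × 3600 + 44 × 60 + 56) = 9896.
Frame index = 9896 × 24 + 17 = 237521.

frame 237521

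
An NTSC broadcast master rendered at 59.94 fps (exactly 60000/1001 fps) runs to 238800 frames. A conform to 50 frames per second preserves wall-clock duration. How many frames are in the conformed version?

199199 frames

Target frames = source frames × (target rate / source rate) = 238800 × (50)/(60000/1001) = 238800 × 1001/1200 = 199199.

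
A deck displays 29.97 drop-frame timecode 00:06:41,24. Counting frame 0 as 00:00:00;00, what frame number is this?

As if non-drop at 30 labels/s: (0 × 3600 + 6 × 60 + 41) × 30 + 24 = 12054.
Minute boundaries passed: 6; those not divisible by 10: 6 − 0 = 6; dropped labels = 2 × 6 = 12.
Actual frame index = 12054 − 12 = 12042.

12042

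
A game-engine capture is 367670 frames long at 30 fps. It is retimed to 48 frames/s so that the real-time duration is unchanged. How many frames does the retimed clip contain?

588272 frames

Target frames = source frames × (target rate / source rate) = 367670 × (48)/(30) = 367670 × 8/5 = 588272.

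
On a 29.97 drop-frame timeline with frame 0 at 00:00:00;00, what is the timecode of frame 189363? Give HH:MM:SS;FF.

01:45:18;13

Ten DF minutes hold 17982 frames, so frame 189363 lies in block 10 (frames 179820–197801) with 9543 frames into that block.
The block's first minute is 1800 frames and the rest 1798 each; 9543 frames reaches minute 5, so 10 × 18 + 5 × 2 = 190 labels have been skipped so far.
Adding those back, label number 189363 + 190 = 189553 at 30 labels/s is 6318 s + 13 f = 1 h 45 min 18 s frame 13, i.e. 01:45:18;13.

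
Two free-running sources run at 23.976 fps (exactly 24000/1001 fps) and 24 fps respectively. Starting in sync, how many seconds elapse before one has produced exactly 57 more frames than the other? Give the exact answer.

2377.375 seconds

The gap grows by |24 − 24000/1001| = 24/1001 frames per second.
Time for a 57-frame gap: 57 ÷ (24/1001) = 2377.375 s.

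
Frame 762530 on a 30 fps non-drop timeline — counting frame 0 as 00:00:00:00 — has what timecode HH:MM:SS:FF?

07:03:37:20

762530 ÷ 30 = 25417 full seconds, remainder 20 frames.
25417 s = 7 h 3 min 37 s.
Timecode: 07:03:37:20.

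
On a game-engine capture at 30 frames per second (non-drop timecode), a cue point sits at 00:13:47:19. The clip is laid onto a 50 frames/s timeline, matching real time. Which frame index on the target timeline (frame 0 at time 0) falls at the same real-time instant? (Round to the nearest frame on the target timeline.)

Source frame index: (0×3600 + 13×60 + 47) × 30 + 19 = 24829.
Real time: 24829 / (30) = 24829/30 s.
Target frame: (24829/30) × (50) = 124145/3 ≈ 41381.667 → 41382.

frame 41382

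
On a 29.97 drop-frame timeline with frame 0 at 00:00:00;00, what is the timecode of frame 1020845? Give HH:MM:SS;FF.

09:27:42;07

Ten DF minutes hold 17982 frames, so frame 1020845 lies in block 56 (frames 1006992–1024973) with 13853 frames into that block.
The block's first minute is 1800 frames and the rest 1798 each; 13853 frames reaches minute 7, so 56 × 18 + 7 × 2 = 1022 labels have been skipped so far.
Adding those back, label number 1020845 + 1022 = 1021867 at 30 labels/s is 34062 s + 7 f = 9 h 27 min 42 s frame 7, i.e. 09:27:42;07.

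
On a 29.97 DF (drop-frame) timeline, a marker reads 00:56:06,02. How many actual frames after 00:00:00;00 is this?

Complete 10-minute blocks: 5, each 17982 frames → 89910.
Remaining 6 whole minutes in the current block: 1800 + 5 × 1798 = 10790 frames.
Within the current minute: 6 × 30 + 2 − 2 = 180 (labels ;00/;01 skipped at this minute). Total = 89910 + 10790 + 180 = 100880.

100880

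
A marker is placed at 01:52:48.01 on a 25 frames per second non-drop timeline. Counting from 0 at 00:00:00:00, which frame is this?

Total seconds to the label: (1 × 3600 + 52 × 60 + 48) = 6768.
Frame index = 6768 × 25 + 1 = 169201.

169201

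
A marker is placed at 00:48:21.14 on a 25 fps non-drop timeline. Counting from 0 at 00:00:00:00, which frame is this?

frame 72539

Total seconds to the label: (0 × 3600 + 48 × 60 + 21) = 2901.
Frame index = 2901 × 25 + 14 = 72539.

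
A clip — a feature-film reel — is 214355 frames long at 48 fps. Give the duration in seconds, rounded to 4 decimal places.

4465.7292 seconds

Running time = 214355 × 1/48 = 214355/48 s ≈ 4465.7292 s.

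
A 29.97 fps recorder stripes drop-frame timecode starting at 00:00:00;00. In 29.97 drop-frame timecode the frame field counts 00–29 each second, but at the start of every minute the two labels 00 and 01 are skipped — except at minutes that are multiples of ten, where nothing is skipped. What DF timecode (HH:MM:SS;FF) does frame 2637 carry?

Each 10-minute DF block holds 10 × 60 × 30 − 9 × 2 = 17982 frames. 2637 ÷ 17982 → 0 full blocks, remainder 2637.
Within the partial block the first minute is 1800 frames and each further minute 1798, so 1 further minute boundary passed. Total skipped labels = 18 × 0 + 2 × 1 = 2.
Non-drop label index = 2637 + 2 = 2639; at 30 labels/s that is 00:01:27:29, i.e. DF 00:01:27;29.

00:01:27;29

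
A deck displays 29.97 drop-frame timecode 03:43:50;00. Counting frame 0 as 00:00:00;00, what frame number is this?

As if non-drop at 30 labels/s: (3 × 3600 + 43 × 60 + 50) × 30 + 0 = 402900.
Minute boundaries passed: 223; those not divisible by 10: 223 − 22 = 201; dropped labels = 2 × 201 = 402.
Actual frame index = 402900 − 402 = 402498.

402498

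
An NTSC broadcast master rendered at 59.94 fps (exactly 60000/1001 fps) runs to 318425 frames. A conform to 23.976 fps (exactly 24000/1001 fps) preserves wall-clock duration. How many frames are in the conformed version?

Target frames = source frames × (target rate / source rate) = 318425 × (24000/1001)/(60000/1001) = 318425 × 2/5 = 127370.

127370 frames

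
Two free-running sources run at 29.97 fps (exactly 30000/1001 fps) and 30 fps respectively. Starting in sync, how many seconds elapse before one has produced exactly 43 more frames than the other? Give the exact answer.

43043/30 seconds

The gap grows by |30 − 30000/1001| = 30/1001 frames per second.
Time for a 43-frame gap: 43 ÷ (30/1001) = 43043/30 s.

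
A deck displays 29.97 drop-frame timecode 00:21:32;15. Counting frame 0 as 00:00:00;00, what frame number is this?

As if non-drop at 30 labels/s: (0 × 3600 + 21 × 60 + 32) × 30 + 15 = 38775.
Minute boundaries passed: 21; those not divisible by 10: 21 − 2 = 19; dropped labels = 2 × 19 = 38.
Actual frame index = 38775 − 38 = 38737.

38737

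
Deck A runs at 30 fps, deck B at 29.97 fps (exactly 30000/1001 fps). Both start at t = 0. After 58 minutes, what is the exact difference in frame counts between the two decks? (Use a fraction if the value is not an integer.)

58 min = 3480 s.
A emits 30 × 3480 = 104400 frames; B emits 30000/1001 × 3480 = 104400000/1001.
Difference = 104400/1001 frames (≈ 104.2957); B is behind A.

104400/1001 frames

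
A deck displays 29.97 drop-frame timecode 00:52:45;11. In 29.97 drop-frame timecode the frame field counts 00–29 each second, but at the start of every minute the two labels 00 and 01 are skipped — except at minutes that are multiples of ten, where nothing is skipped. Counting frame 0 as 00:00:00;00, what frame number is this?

94867

As if non-drop at 30 labels/s: (0 × 3600 + 52 × 60 + 45) × 30 + 11 = 94961.
Minute boundaries passed: 52; those not divisible by 10: 52 − 5 = 47; dropped labels = 2 × 47 = 94.
Actual frame index = 94961 − 94 = 94867.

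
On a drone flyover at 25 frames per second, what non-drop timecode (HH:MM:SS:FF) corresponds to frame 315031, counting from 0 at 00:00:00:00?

03:30:01:06

315031 ÷ 25 = 12601 full seconds, remainder 6 frames.
12601 s = 3 h 30 min 1 s.
Timecode: 03:30:01:06.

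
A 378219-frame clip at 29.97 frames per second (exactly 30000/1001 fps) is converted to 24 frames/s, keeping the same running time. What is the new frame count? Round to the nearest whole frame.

Frames at target rate = 378219 × (24) / (30000/1001) = 378597219/1250 ≈ 302877.775.
Nearest whole frame: 302878.

302878 frames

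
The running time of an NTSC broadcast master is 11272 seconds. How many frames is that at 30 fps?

338160 frames

Frames = 11272 × 30 = 338160.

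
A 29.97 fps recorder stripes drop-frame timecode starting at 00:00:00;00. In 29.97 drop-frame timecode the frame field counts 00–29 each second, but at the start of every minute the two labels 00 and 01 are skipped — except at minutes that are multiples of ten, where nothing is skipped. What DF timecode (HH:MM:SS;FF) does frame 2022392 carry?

18:44:40;16

Each 10-minute DF block holds 10 × 60 × 30 − 9 × 2 = 17982 frames. 2022392 ÷ 17982 → 112 full blocks, remainder 8408.
Within the partial block the first minute is 1800 frames and each further minute 1798, so 4 further minute boundaries passed. Total skipped labels = 18 × 112 + 2 × 4 = 2024.
Non-drop label index = 2022392 + 2024 = 2024416; at 30 labels/s that is 18:44:40:16, i.e. DF 18:44:40;16.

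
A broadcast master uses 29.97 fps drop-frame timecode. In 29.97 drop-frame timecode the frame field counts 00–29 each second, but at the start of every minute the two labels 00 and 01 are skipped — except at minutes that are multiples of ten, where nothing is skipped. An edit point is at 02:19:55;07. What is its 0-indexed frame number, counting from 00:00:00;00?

As if non-drop at 30 labels/s: (2 × 3600 + 19 × 60 + 55) × 30 + 7 = 251857.
Minute boundaries passed: 139; those not divisible by 10: 139 − 13 = 126; dropped labels = 2 × 126 = 252.
Actual frame index = 251857 − 252 = 251605.

251605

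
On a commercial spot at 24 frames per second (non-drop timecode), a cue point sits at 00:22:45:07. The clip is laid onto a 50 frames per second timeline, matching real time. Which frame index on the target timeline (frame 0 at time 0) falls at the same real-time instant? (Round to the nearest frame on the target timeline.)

Source frame index: (0×3600 + 22×60 + 45) × 24 + 7 = 32767.
Real time: 32767 / (24) = 32767/24 s.
Target frame: (32767/24) × (50) = 819175/12 ≈ 68264.583 → 68265.

frame 68265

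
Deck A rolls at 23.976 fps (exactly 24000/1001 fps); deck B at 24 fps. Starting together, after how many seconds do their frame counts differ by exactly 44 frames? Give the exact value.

11011/6 seconds

The gap grows by |24 − 24000/1001| = 24/1001 frames per second.
Time for a 44-frame gap: 44 ÷ (24/1001) = 11011/6 s.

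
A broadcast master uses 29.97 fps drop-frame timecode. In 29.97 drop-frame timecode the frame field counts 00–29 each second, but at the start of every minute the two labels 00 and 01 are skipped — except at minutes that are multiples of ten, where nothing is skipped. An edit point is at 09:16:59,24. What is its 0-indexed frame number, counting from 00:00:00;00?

Complete 10-minute blocks: 55, each 17982 frames → 989010.
Remaining 6 whole minutes in the current block: 1800 + 5 × 1798 = 10790 frames.
Within the current minute: 59 × 30 + 24 − 2 = 1792 (labels ;00/;01 skipped at this minute). Total = 989010 + 10790 + 1792 = 1001592.

1001592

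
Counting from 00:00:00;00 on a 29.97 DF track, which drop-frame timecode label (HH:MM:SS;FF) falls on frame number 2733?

00:01:31;05

Each 10-minute DF block holds 10 × 60 × 30 − 9 × 2 = 17982 frames. 2733 ÷ 17982 → 0 full blocks, remainder 2733.
Within the partial block the first minute is 1800 frames and each further minute 1798, so 1 further minute boundary passed. Total skipped labels = 18 × 0 + 2 × 1 = 2.
Non-drop label index = 2733 + 2 = 2735; at 30 labels/s that is 00:01:31:05, i.e. DF 00:01:31;05.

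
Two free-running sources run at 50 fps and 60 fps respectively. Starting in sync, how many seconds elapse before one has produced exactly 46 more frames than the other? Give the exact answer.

4.6 seconds

The gap grows by |60 − 50| = 10 frames per second.
Time for a 46-frame gap: 46 ÷ (10) = 4.6 s.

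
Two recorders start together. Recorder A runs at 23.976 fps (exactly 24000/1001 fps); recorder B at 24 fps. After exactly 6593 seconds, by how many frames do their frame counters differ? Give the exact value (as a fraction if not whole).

A emits 24000/1001 × 6593 = 158232000/1001 frames; B emits 24 × 6593 = 158232.
Difference = 158232/1001 frames (≈ 158.0739); B is ahead of A.

158232/1001 frames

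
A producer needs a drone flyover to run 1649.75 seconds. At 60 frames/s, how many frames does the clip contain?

98985 frames

Frames = 1649.75 × 60 = 98985.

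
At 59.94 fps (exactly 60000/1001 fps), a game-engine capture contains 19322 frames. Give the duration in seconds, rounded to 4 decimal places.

322.3554 seconds

Running time = 19322 × 1001/60000 = 9670661/30000 s ≈ 322.3554 s.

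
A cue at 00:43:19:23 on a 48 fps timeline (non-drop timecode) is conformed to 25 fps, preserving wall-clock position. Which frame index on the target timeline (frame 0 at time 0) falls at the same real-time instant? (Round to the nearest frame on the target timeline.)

Source frame index: (0×3600 + 43×60 + 19) × 48 + 23 = 124775.
Real time: 124775 / (48) = 124775/48 s.
Target frame: (124775/48) × (25) = 3119375/48 ≈ 64986.979 → 64987.

frame 64987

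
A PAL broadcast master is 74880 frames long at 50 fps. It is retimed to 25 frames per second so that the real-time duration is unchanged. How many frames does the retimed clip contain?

37440 frames

Target frames = source frames × (target rate / source rate) = 74880 × (25)/(50) = 74880 × 1/2 = 37440.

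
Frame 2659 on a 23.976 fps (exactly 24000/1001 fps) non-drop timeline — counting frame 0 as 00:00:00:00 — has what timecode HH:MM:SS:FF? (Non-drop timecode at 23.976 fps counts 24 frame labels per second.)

2659 ÷ 24 = 110 full seconds, remainder 19 frames.
110 s = 0 h 1 min 50 s.
Timecode: 00:01:50:19.

00:01:50:19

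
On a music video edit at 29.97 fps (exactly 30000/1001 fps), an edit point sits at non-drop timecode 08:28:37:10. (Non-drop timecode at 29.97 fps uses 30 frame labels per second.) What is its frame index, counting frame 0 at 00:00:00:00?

Total seconds to the label: (8 × 3600 + 28 × 60 + 37) = 30517.
Frame index = 30517 × 30 + 10 = 915520.

frame 915520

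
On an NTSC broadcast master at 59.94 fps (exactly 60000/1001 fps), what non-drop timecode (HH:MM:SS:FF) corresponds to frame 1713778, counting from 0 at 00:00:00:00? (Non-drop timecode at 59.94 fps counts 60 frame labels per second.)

07:56:02:58

1713778 ÷ 60 = 28562 full seconds, remainder 58 frames.
28562 s = 7 h 56 min 2 s.
Timecode: 07:56:02:58.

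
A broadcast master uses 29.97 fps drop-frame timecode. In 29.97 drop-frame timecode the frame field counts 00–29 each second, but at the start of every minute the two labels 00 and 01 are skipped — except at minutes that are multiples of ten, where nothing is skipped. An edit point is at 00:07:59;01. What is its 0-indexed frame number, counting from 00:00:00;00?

As if non-drop at 30 labels/s: (0 × 3600 + 7 × 60 + 59) × 30 + 1 = 14371.
Minute boundaries passed: 7; those not divisible by 10: 7 − 0 = 7; dropped labels = 2 × 7 = 14.
Actual frame index = 14371 − 14 = 14357.

14357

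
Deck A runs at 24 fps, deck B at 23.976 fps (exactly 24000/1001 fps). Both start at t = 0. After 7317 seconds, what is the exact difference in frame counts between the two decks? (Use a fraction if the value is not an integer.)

175608/1001 frames

A emits 24 × 7317 = 175608 frames; B emits 24000/1001 × 7317 = 175608000/1001.
Difference = 175608/1001 frames (≈ 175.4326); B is behind A.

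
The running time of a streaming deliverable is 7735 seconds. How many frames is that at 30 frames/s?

232050 frames

Frames = 7735 × 30 = 232050.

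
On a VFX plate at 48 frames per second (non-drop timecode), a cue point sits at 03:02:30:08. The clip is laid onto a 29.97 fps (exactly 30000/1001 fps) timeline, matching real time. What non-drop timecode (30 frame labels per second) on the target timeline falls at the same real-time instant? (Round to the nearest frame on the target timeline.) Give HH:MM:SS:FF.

03:02:19:07

Source frame index: (3×3600 + 2×60 + 30) × 48 + 8 = 525608.
Real time: 525608 / (48) = 65701/6 s.
Target frame: (65701/6) × (30000/1001) = 328505000/1001 ≈ 328176.823 → 328177.
At 30 labels/s: frame 328177 → 03:02:19:07.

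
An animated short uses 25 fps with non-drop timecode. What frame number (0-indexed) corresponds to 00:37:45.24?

frame 56649

Total seconds to the label: (0 × 3600 + 37 × 60 + 45) = 2265.
Frame index = 2265 × 25 + 24 = 56649.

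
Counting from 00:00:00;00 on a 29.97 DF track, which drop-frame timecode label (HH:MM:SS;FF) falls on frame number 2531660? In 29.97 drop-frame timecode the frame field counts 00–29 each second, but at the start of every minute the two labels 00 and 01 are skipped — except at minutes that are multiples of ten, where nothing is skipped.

23:27:53;04

Ten DF minutes hold 17982 frames, so frame 2531660 lies in block 140 (frames 2517480–2535461) with 14180 frames into that block.
The block's first minute is 1800 frames and the rest 1798 each; 14180 frames reaches minute 7, so 140 × 18 + 7 × 2 = 2534 labels have been skipped so far.
Adding those back, label number 2531660 + 2534 = 2534194 at 30 labels/s is 84473 s + 4 f = 23 h 27 min 53 s frame 4, i.e. 23:27:53;04.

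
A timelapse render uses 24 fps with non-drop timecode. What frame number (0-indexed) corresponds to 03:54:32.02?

frame 337730

Total seconds to the label: (3 × 3600 + 54 × 60 + 32) = 14072.
Frame index = 14072 × 24 + 2 = 337730.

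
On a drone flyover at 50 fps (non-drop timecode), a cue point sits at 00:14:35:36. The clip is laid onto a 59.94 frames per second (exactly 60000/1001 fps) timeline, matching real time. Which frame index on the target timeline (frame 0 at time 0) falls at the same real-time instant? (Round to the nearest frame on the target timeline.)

Source frame index: (0×3600 + 14×60 + 35) × 50 + 36 = 43786.
Real time: 43786 / (50) = 21893/25 s.
Target frame: (21893/25) × (60000/1001) = 52543200/1001 ≈ 52490.709 → 52491.

frame 52491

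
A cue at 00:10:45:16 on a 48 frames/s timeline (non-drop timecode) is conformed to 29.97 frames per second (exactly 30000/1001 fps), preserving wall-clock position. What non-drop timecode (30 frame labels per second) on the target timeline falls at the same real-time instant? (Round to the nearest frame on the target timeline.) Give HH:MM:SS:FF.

Source frame index: (0×3600 + 10×60 + 45) × 48 + 16 = 30976.
Real time: 30976 / (48) = 1936/3 s.
Target frame: (1936/3) × (30000/1001) = 1760000/91 ≈ 19340.659 → 19341.
At 30 labels/s: frame 19341 → 00:10:44:21.

00:10:44:21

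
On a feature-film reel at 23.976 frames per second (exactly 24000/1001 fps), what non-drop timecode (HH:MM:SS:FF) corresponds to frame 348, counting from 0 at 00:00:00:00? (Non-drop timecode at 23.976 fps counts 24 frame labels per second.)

00:00:14:12

348 ÷ 24 = 14 full seconds, remainder 12 frames.
14 s = 0 h 0 min 14 s.
Timecode: 00:00:14:12.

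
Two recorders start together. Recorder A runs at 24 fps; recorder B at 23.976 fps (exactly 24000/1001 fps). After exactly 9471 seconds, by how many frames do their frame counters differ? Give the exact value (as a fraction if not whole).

A emits 24 × 9471 = 227304 frames; B emits 24000/1001 × 9471 = 2952000/13.
Difference = 2952/13 frames (≈ 227.0769); B is behind A.

2952/13 frames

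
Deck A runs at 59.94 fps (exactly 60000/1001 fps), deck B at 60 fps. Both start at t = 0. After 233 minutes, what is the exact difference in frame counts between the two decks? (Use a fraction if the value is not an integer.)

838800/1001 frames

233 min = 13980 s.
A emits 60000/1001 × 13980 = 838800000/1001 frames; B emits 60 × 13980 = 838800.
Difference = 838800/1001 frames (≈ 837.9620); B is ahead of A.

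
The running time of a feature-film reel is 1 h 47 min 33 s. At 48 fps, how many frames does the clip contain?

1 h 47 min 33 s = 6453 s.
Frames = 6453 × 48 = 309744.

309744 frames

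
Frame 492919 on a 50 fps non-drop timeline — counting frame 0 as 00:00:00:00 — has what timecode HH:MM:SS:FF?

492919 ÷ 50 = 9858 full seconds, remainder 19 frames.
9858 s = 2 h 44 min 18 s.
Timecode: 02:44:18:19.

02:44:18:19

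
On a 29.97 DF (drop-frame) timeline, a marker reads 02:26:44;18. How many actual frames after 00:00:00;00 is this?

263874

Complete 10-minute blocks: 14, each 17982 frames → 251748.
Remaining 6 whole minutes in the current block: 1800 + 5 × 1798 = 10790 frames.
Within the current minute: 44 × 30 + 18 − 2 = 1336 (labels ;00/;01 skipped at this minute). Total = 251748 + 10790 + 1336 = 263874.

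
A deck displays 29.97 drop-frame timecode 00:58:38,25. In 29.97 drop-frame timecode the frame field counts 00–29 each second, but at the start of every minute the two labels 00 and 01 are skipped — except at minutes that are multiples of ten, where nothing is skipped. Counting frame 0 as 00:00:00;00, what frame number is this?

Complete 10-minute blocks: 5, each 17982 frames → 89910.
Remaining 8 whole minutes in the current block: 1800 + 7 × 1798 = 14386 frames.
Within the current minute: 38 × 30 + 25 − 2 = 1163 (labels ;00/;01 skipped at this minute). Total = 89910 + 14386 + 1163 = 105459.

105459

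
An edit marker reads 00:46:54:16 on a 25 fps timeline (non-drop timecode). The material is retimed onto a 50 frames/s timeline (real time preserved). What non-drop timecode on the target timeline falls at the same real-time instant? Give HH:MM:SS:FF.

00:46:54:32

Source frame index: (0×3600 + 46×60 + 54) × 25 + 16 = 70366.
Real time: 70366 / (25) = 70366/25 s.
Target frame: (70366/25) × (50) = 140732.
At 50 labels/s: frame 140732 → 00:46:54:32.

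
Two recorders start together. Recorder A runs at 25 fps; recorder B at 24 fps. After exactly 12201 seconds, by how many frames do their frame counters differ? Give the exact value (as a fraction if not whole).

12201 frames

A emits 25 × 12201 = 305025 frames; B emits 24 × 12201 = 292824.
Difference = 12201 frames; B is behind A.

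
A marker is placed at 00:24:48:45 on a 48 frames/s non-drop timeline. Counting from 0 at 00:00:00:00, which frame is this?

frame 71469

Total seconds to the label: (0 × 3600 + 24 × 60 + 48) = 1488.
Frame index = 1488 × 48 + 45 = 71469.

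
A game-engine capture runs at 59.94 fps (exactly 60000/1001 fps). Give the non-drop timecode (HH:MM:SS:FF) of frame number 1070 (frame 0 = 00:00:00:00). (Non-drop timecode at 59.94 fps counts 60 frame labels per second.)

1070 ÷ 60 = 17 full seconds, remainder 50 frames.
17 s = 0 h 0 min 17 s.
Timecode: 00:00:17:50.

00:00:17:50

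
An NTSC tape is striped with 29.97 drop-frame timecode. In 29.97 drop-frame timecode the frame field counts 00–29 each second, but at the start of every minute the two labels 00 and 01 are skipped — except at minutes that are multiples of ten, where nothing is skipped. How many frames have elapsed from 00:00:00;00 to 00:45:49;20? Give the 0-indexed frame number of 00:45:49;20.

Complete 10-minute blocks: 4, each 17982 frames → 71928.
Remaining 5 whole minutes in the current block: 1800 + 4 × 1798 = 8992 frames.
Within the current minute: 49 × 30 + 20 − 2 = 1488 (labels ;00/;01 skipped at this minute). Total = 71928 + 8992 + 1488 = 82408.

82408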